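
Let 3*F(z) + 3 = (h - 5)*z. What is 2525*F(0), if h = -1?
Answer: -2525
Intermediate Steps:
F(z) = -1 - 2*z (F(z) = -1 + ((-1 - 5)*z)/3 = -1 + (-6*z)/3 = -1 - 2*z)
2525*F(0) = 2525*(-1 - 2*0) = 2525*(-1 + 0) = 2525*(-1) = -2525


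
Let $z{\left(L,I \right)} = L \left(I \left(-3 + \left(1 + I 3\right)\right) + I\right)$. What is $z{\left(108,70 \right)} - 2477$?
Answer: $1577563$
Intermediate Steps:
$z{\left(L,I \right)} = L \left(I + I \left(-2 + 3 I\right)\right)$ ($z{\left(L,I \right)} = L \left(I \left(-3 + \left(1 + 3 I\right)\right) + I\right) = L \left(I \left(-2 + 3 I\right) + I\right) = L \left(I + I \left(-2 + 3 I\right)\right)$)
$z{\left(108,70 \right)} - 2477 = 70 \cdot 108 \left(-1 + 3 \cdot 70\right) - 2477 = 70 \cdot 108 \left(-1 + 210\right) - 2477 = 70 \cdot 108 \cdot 209 - 2477 = 1580040 - 2477 = 1577563$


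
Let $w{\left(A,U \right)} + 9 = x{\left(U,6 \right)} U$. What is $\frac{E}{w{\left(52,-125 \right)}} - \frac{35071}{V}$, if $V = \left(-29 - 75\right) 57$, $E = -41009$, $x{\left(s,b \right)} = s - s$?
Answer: $\frac{81138997}{17784} \approx 4562.5$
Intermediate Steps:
$x{\left(s,b \right)} = 0$
$V = -5928$ ($V = \left(-104\right) 57 = -5928$)
$w{\left(A,U \right)} = -9$ ($w{\left(A,U \right)} = -9 + 0 U = -9 + 0 = -9$)
$\frac{E}{w{\left(52,-125 \right)}} - \frac{35071}{V} = - \frac{41009}{-9} - \frac{35071}{-5928} = \left(-41009\right) \left(- \frac{1}{9}\right) - - \frac{35071}{5928} = \frac{41009}{9} + \frac{35071}{5928} = \frac{81138997}{17784}$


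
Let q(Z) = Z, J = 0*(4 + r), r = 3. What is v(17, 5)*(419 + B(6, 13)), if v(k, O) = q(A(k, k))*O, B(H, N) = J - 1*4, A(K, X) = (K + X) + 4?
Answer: 78850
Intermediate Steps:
J = 0 (J = 0*(4 + 3) = 0*7 = 0)
A(K, X) = 4 + K + X
B(H, N) = -4 (B(H, N) = 0 - 1*4 = 0 - 4 = -4)
v(k, O) = O*(4 + 2*k) (v(k, O) = (4 + k + k)*O = (4 + 2*k)*O = O*(4 + 2*k))
v(17, 5)*(419 + B(6, 13)) = (2*5*(2 + 17))*(419 - 4) = (2*5*19)*415 = 190*415 = 78850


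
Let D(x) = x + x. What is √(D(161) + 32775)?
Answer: √33097 ≈ 181.93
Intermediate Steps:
D(x) = 2*x
√(D(161) + 32775) = √(2*161 + 32775) = √(322 + 32775) = √33097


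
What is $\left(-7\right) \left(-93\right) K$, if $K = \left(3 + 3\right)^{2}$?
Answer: $23436$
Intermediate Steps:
$K = 36$ ($K = 6^{2} = 36$)
$\left(-7\right) \left(-93\right) K = \left(-7\right) \left(-93\right) 36 = 651 \cdot 36 = 23436$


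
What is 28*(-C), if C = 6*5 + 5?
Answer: -980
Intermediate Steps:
C = 35 (C = 30 + 5 = 35)
28*(-C) = 28*(-1*35) = 28*(-35) = -980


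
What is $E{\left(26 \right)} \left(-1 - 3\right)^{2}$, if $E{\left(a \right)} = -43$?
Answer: $-688$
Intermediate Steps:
$E{\left(26 \right)} \left(-1 - 3\right)^{2} = - 43 \left(-1 - 3\right)^{2} = - 43 \left(-4\right)^{2} = \left(-43\right) 16 = -688$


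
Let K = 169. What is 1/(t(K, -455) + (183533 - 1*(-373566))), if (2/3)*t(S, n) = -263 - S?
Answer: 1/556451 ≈ 1.7971e-6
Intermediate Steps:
t(S, n) = -789/2 - 3*S/2 (t(S, n) = 3*(-263 - S)/2 = -789/2 - 3*S/2)
1/(t(K, -455) + (183533 - 1*(-373566))) = 1/((-789/2 - 3/2*169) + (183533 - 1*(-373566))) = 1/((-789/2 - 507/2) + (183533 + 373566)) = 1/(-648 + 557099) = 1/556451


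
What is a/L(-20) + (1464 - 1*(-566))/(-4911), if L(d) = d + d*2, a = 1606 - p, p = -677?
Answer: -3777871/98220 ≈ -38.463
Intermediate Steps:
a = 2283 (a = 1606 - 1*(-677) = 1606 + 677 = 2283)
L(d) = 3*d (L(d) = d + 2*d = 3*d)
a/L(-20) + (1464 - 1*(-566))/(-4911) = 2283/((3*(-20))) + (1464 - 1*(-566))/(-4911) = 2283/(-60) + (1464 + 566)*(-1/4911) = 2283*(-1/60) + 2030*(-1/4911) = -761/20 - 2030/4911 = -3777871/98220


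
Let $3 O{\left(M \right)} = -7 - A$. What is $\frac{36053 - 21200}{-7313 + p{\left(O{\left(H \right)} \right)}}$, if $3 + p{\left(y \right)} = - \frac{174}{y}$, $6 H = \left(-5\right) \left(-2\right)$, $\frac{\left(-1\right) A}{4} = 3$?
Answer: $- \frac{74265}{37102} \approx -2.0016$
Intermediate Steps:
$A = -12$ ($A = \left(-4\right) 3 = -12$)
$H = \frac{5}{3}$ ($H = \frac{\left(-5\right) \left(-2\right)}{6} = \frac{1}{6} \cdot 10 = \frac{5}{3} \approx 1.6667$)
$O{\left(M \right)} = \frac{5}{3}$ ($O{\left(M \right)} = \frac{-7 - -12}{3} = \frac{-7 + 12}{3} = \frac{1}{3} \cdot 5 = \frac{5}{3}$)
$p{\left(y \right)} = -3 - \frac{174}{y}$
$\frac{36053 - 21200}{-7313 + p{\left(O{\left(H \right)} \right)}} = \frac{36053 - 21200}{-7313 - \left(3 + \frac{174}{\frac{5}{3}}\right)} = \frac{14853}{-7313 - \frac{537}{5}} = \frac{14853}{- \frac{37102}{5}} = 14853 \left(- \frac{5}{37102}\right) = - \frac{74265}{37102}$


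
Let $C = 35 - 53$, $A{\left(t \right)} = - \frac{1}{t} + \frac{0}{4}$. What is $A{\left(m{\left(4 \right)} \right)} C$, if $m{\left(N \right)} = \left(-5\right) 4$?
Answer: $- \frac{9}{10} \approx -0.9$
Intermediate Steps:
$m{\left(N \right)} = -20$
$A{\left(t \right)} = - \frac{1}{t}$ ($A{\left(t \right)} = - \frac{1}{t} + 0 \cdot \frac{1}{4} = - \frac{1}{t} + 0 = - \frac{1}{t}$)
$C = -18$ ($C = 35 - 53 = -18$)
$A{\left(m{\left(4 \right)} \right)} C = - \frac{1}{-20} \left(-18\right) = \left(-1\right) \left(- \frac{1}{20}\right) \left(-18\right) = \frac{1}{20} \left(-18\right) = - \frac{9}{10}$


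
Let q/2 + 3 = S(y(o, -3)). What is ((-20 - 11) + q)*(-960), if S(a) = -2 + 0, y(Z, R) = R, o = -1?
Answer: 39360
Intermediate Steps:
S(a) = -2
q = -10 (q = -6 + 2*(-2) = -6 - 4 = -10)
((-20 - 11) + q)*(-960) = ((-20 - 11) - 10)*(-960) = (-31 - 10)*(-960) = -41*(-960) = 39360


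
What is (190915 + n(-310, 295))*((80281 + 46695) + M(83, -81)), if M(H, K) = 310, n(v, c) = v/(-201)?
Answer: 4884501603350/201 ≈ 2.4301e+10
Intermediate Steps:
n(v, c) = -v/201 (n(v, c) = v*(-1/201) = -v/201)
(190915 + n(-310, 295))*((80281 + 46695) + M(83, -81)) = (190915 - 1/201*(-310))*((80281 + 46695) + 310) = (190915 + 310/201)*(126976 + 310) = (38374225/201)*127286 = 4884501603350/201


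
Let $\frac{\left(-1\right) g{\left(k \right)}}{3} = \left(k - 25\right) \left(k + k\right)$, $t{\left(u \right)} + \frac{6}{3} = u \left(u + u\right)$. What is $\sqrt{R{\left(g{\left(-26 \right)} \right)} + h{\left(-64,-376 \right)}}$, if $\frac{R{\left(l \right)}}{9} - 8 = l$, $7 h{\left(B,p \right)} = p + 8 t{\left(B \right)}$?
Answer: $\frac{2 i \sqrt{762265}}{7} \approx 249.45 i$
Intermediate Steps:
$t{\left(u \right)} = -2 + 2 u^{2}$ ($t{\left(u \right)} = -2 + u \left(u + u\right) = -2 + u 2 u = -2 + 2 u^{2}$)
$g{\left(k \right)} = - 6 k \left(-25 + k\right)$ ($g{\left(k \right)} = - 3 \left(k - 25\right) \left(k + k\right) = - 3 \left(-25 + k\right) 2 k = - 3 \cdot 2 k \left(-25 + k\right) = - 6 k \left(-25 + k\right)$)
$h{\left(B,p \right)} = - \frac{16}{7} + \frac{p}{7} + \frac{16 B^{2}}{7}$ ($h{\left(B,p \right)} = \frac{p + 8 \left(-2 + 2 B^{2}\right)}{7} = \frac{p + \left(-16 + 16 B^{2}\right)}{7} = \frac{-16 + p + 16 B^{2}}{7} = - \frac{16}{7} + \frac{p}{7} + \frac{16 B^{2}}{7}$)
$R{\left(l \right)} = 72 + 9 l$
$\sqrt{R{\left(g{\left(-26 \right)} \right)} + h{\left(-64,-376 \right)}} = \sqrt{\left(72 + 9 \cdot 6 \left(-26\right) \left(25 - -26\right)\right) + \left(- \frac{16}{7} + \frac{1}{7} \left(-376\right) + \frac{16 \left(-64\right)^{2}}{7}\right)} = \sqrt{\left(72 + 9 \cdot 6 \left(-26\right) \left(25 + 26\right)\right) - - \frac{65144}{7}} = \sqrt{\left(72 + 9 \cdot 6 \left(-26\right) 51\right) - - \frac{65144}{7}} = \sqrt{\left(72 + 9 \left(-7956\right)\right) + \frac{65144}{7}} = \sqrt{\left(72 - 71604\right) + \frac{65144}{7}} = \sqrt{-71532 + \frac{65144}{7}} = \sqrt{- \frac{435580}{7}} = \frac{2 i \sqrt{762265}}{7}$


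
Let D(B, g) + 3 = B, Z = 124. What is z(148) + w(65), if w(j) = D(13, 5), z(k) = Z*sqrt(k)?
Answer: 10 + 248*sqrt(37) ≈ 1518.5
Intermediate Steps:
z(k) = 124*sqrt(k)
D(B, g) = -3 + B
w(j) = 10 (w(j) = -3 + 13 = 10)
z(148) + w(65) = 124*sqrt(148) + 10 = 124*(2*sqrt(37)) + 10 = 248*sqrt(37) + 10 = 10 + 248*sqrt(37)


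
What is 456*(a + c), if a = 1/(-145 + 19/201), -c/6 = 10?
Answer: -398489508/14563 ≈ -27363.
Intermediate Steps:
c = -60 (c = -6*10 = -60)
a = -201/29126 (a = 1/(-145 + 19*(1/201)) = 1/(-145 + 19/201) = 1/(-29126/201) = -201/29126 ≈ -0.0069010)
456*(a + c) = 456*(-201/29126 - 60) = 456*(-1747761/29126) = -398489508/14563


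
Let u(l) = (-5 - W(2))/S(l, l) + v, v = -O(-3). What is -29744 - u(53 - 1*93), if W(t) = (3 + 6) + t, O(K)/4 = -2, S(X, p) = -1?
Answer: -29768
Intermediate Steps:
O(K) = -8 (O(K) = 4*(-2) = -8)
W(t) = 9 + t
v = 8 (v = -1*(-8) = 8)
u(l) = 24 (u(l) = (-5 - (9 + 2))/(-1) + 8 = -(-5 - 1*11) + 8 = -(-5 - 11) + 8 = -1*(-16) + 8 = 16 + 8 = 24)
-29744 - u(53 - 1*93) = -29744 - 1*24 = -29744 - 24 = -29768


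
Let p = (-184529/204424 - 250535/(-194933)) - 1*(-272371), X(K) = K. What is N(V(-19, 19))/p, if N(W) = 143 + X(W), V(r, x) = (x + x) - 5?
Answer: 304931352704/471900989326605 ≈ 0.00064618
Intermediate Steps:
V(r, x) = -5 + 2*x (V(r, x) = 2*x - 5 = -5 + 2*x)
N(W) = 143 + W
p = 471900989326605/1732564504 (p = (-184529*1/204424 - 250535*(-1/194933)) + 272371 = (-8023/8888 + 250535/194933) + 272371 = 662807621/1732564504 + 272371 = 471900989326605/1732564504 ≈ 2.7237e+5)
N(V(-19, 19))/p = (143 + (-5 + 2*19))/(471900989326605/1732564504) = (143 + (-5 + 38))*(1732564504/471900989326605) = (143 + 33)*(1732564504/471900989326605) = 176*(1732564504/471900989326605) = 304931352704/471900989326605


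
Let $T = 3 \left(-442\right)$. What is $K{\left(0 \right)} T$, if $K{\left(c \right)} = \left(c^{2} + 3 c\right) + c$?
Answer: $0$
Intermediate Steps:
$K{\left(c \right)} = c^{2} + 4 c$
$T = -1326$
$K{\left(0 \right)} T = 0 \left(4 + 0\right) \left(-1326\right) = 0 \cdot 4 \left(-1326\right) = 0 \left(-1326\right) = 0$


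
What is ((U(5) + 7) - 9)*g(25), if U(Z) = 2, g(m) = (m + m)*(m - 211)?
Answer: 0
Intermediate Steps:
g(m) = 2*m*(-211 + m) (g(m) = (2*m)*(-211 + m) = 2*m*(-211 + m))
((U(5) + 7) - 9)*g(25) = ((2 + 7) - 9)*(2*25*(-211 + 25)) = (9 - 9)*(2*25*(-186)) = 0*(-9300) = 0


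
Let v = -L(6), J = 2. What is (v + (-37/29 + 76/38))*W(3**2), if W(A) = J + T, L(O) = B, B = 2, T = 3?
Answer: -185/29 ≈ -6.3793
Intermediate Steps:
L(O) = 2
v = -2 (v = -1*2 = -2)
W(A) = 5 (W(A) = 2 + 3 = 5)
(v + (-37/29 + 76/38))*W(3**2) = (-2 + (-37/29 + 76/38))*5 = (-2 + (-37*1/29 + 76*(1/38)))*5 = (-2 + (-37/29 + 2))*5 = (-2 + 21/29)*5 = -37/29*5 = -185/29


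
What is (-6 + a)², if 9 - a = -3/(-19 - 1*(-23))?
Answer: 225/16 ≈ 14.063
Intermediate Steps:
a = 39/4 (a = 9 - (-3)/(-19 - 1*(-23)) = 9 - (-3)/(-19 + 23) = 9 - (-3)/4 = 9 - 1*(-¾) = 9 + ¾ = 39/4 ≈ 9.7500)
(-6 + a)² = (-6 + 39/4)² = (15/4)² = 225/16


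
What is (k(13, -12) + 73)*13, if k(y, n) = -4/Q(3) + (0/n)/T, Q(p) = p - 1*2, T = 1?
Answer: 897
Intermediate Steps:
Q(p) = -2 + p (Q(p) = p - 2 = -2 + p)
k(y, n) = -4 (k(y, n) = -4/(-2 + 3) + (0/n)/1 = -4/1 + 0*1 = -4*1 + 0 = -4 + 0 = -4)
(k(13, -12) + 73)*13 = (-4 + 73)*13 = 69*13 = 897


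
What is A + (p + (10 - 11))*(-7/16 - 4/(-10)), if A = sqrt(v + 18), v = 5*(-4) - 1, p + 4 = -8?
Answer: 39/80 + I*sqrt(3) ≈ 0.4875 + 1.732*I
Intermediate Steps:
p = -12 (p = -4 - 8 = -12)
v = -21 (v = -20 - 1 = -21)
A = I*sqrt(3) (A = sqrt(-21 + 18) = sqrt(-3) = I*sqrt(3) ≈ 1.732*I)
A + (p + (10 - 11))*(-7/16 - 4/(-10)) = I*sqrt(3) + (-12 + (10 - 11))*(-7/16 - 4/(-10)) = I*sqrt(3) + (-12 - 1)*(-7*1/16 - 4*(-1/10)) = I*sqrt(3) - 13*(-7/16 + 2/5) = I*sqrt(3) - 13*(-3/80) = I*sqrt(3) + 39/80 = 39/80 + I*sqrt(3)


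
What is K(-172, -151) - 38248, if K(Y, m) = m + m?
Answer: -38550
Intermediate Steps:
K(Y, m) = 2*m
K(-172, -151) - 38248 = 2*(-151) - 38248 = -302 - 38248 = -38550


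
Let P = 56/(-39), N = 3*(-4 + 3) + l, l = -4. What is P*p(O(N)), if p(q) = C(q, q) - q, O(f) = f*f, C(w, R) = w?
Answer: 0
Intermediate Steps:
N = -7 (N = 3*(-4 + 3) - 4 = 3*(-1) - 4 = -3 - 4 = -7)
O(f) = f²
p(q) = 0 (p(q) = q - q = 0)
P = -56/39 (P = 56*(-1/39) = -56/39 ≈ -1.4359)
P*p(O(N)) = -56/39*0 = 0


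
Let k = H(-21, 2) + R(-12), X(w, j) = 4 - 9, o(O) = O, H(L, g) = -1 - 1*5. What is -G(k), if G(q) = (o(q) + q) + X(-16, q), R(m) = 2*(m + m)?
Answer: 113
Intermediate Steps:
H(L, g) = -6 (H(L, g) = -1 - 5 = -6)
R(m) = 4*m (R(m) = 2*(2*m) = 4*m)
X(w, j) = -5
k = -54 (k = -6 + 4*(-12) = -6 - 48 = -54)
G(q) = -5 + 2*q (G(q) = (q + q) - 5 = 2*q - 5 = -5 + 2*q)
-G(k) = -(-5 + 2*(-54)) = -(-5 - 108) = -1*(-113) = 113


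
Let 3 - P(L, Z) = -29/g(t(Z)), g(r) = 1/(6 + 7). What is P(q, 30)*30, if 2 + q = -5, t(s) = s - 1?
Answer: 11400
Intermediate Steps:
t(s) = -1 + s
q = -7 (q = -2 - 5 = -7)
g(r) = 1/13
P(L, Z) = 380 (P(L, Z) = 3 - (-29)/1/13 = 3 - (-29)*13 = 3 - 1*(-377) = 3 + 377 = 380)
P(q, 30)*30 = 380*30 = 11400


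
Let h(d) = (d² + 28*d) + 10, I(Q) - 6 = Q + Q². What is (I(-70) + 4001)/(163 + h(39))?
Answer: 8837/2786 ≈ 3.1719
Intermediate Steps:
I(Q) = 6 + Q + Q² (I(Q) = 6 + (Q + Q²) = 6 + Q + Q²)
h(d) = 10 + d² + 28*d
(I(-70) + 4001)/(163 + h(39)) = ((6 - 70 + (-70)²) + 4001)/(163 + (10 + 39² + 28*39)) = ((6 - 70 + 4900) + 4001)/(163 + (10 + 1521 + 1092)) = (4836 + 4001)/(163 + 2623) = 8837/2786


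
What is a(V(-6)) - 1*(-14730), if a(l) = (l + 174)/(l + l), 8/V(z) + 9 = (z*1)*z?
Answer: 120193/8 ≈ 15024.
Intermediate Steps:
V(z) = 8/(-9 + z²) (V(z) = 8/(-9 + (z*1)*z) = 8/(-9 + z*z) = 8/(-9 + z²))
a(l) = (174 + l)/(2*l) (a(l) = (174 + l)/((2*l)) = (174 + l)*(1/(2*l)) = (174 + l)/(2*l))
a(V(-6)) - 1*(-14730) = (174 + 8/(-9 + (-6)²))/(2*((8/(-9 + (-6)²)))) - 1*(-14730) = (174 + 8/(-9 + 36))/(2*((8/(-9 + 36)))) + 14730 = (174 + 8/27)/(2*((8/27))) + 14730 = (174 + 8*(1/27))/(2*((8*(1/27)))) + 14730 = (174 + 8/27)/(2*(8/27)) + 14730 = (½)*(27/8)*(4706/27) + 14730 = 2353/8 + 14730 = 120193/8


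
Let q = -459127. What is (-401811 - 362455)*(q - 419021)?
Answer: 671138659368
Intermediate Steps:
(-401811 - 362455)*(q - 419021) = (-401811 - 362455)*(-459127 - 419021) = -764266*(-878148) = 671138659368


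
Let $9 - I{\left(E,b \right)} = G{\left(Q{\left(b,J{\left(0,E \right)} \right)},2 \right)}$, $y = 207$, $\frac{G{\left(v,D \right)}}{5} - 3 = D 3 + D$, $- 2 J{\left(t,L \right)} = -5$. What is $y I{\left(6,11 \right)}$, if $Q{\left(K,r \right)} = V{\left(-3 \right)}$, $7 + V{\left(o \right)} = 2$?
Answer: $-9522$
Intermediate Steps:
$J{\left(t,L \right)} = \frac{5}{2}$ ($J{\left(t,L \right)} = \left(- \frac{1}{2}\right) \left(-5\right) = \frac{5}{2}$)
$V{\left(o \right)} = -5$ ($V{\left(o \right)} = -7 + 2 = -5$)
$Q{\left(K,r \right)} = -5$
$G{\left(v,D \right)} = 15 + 20 D$ ($G{\left(v,D \right)} = 15 + 5 \left(D 3 + D\right) = 15 + 5 \left(3 D + D\right) = 15 + 5 \cdot 4 D = 15 + 20 D$)
$I{\left(E,b \right)} = -46$ ($I{\left(E,b \right)} = 9 - \left(15 + 20 \cdot 2\right) = 9 - \left(15 + 40\right) = 9 - 55 = -46$)
$y I{\left(6,11 \right)} = 207 \left(-46\right) = -9522$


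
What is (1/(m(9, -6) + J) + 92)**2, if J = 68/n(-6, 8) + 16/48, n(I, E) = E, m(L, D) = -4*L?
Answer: 224700100/26569 ≈ 8457.2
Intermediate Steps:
J = 53/6 (J = 68/8 + 16/48 = 68*(1/8) + 16*(1/48) = 17/2 + 1/3 = 53/6 ≈ 8.8333)
(1/(m(9, -6) + J) + 92)**2 = (1/(-4*9 + 53/6) + 92)**2 = (1/(-36 + 53/6) + 92)**2 = (1/(-163/6) + 92)**2 = (-6/163 + 92)**2 = (14990/163)**2 = 224700100/26569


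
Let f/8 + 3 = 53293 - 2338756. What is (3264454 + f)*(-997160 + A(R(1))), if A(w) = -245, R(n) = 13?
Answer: 14980298983970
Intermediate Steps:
f = -18283728 (f = -24 + 8*(53293 - 2338756) = -24 + 8*(-2285463) = -24 - 18283704 = -18283728)
(3264454 + f)*(-997160 + A(R(1))) = (3264454 - 18283728)*(-997160 - 245) = -15019274*(-997405) = 14980298983970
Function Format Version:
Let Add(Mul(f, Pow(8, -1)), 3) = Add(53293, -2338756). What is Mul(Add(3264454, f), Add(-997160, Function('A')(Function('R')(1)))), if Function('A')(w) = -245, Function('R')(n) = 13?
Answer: 14980298983970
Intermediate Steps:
f = -18283728 (f = Add(-24, Mul(8, Add(53293, -2338756))) = Add(-24, Mul(8, -2285463)) = Add(-24, -18283704) = -18283728)
Mul(Add(3264454, f), Add(-997160, Function('A')(Function('R')(1)))) = Mul(Add(3264454, -18283728), Add(-997160, -245)) = Mul(-15019274, -997405) = 14980298983970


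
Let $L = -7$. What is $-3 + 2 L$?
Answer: $-17$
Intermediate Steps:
$-3 + 2 L = -3 + 2 \left(-7\right) = -3 - 14 = -17$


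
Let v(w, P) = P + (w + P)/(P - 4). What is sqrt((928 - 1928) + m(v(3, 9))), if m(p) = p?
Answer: I*sqrt(24715)/5 ≈ 31.442*I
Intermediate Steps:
v(w, P) = P + (P + w)/(-4 + P)
sqrt((928 - 1928) + m(v(3, 9))) = sqrt((928 - 1928) + (3 + 9**2 - 3*9)/(-4 + 9)) = sqrt(-1000 + (3 + 81 - 27)/5) = sqrt(-1000 + (1/5)*57) = sqrt(-1000 + 57/5) = sqrt(-4943/5) = I*sqrt(24715)/5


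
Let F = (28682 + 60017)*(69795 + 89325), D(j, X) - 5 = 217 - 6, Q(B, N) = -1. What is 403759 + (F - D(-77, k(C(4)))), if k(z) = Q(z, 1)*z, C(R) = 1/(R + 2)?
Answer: 14114188423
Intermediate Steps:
C(R) = 1/(2 + R)
k(z) = -z
D(j, X) = 216 (D(j, X) = 5 + (217 - 6) = 5 + 211 = 216)
F = 14113784880 (F = 88699*159120 = 14113784880)
403759 + (F - D(-77, k(C(4)))) = 403759 + (14113784880 - 1*216) = 403759 + (14113784880 - 216) = 403759 + 14113784664 = 14114188423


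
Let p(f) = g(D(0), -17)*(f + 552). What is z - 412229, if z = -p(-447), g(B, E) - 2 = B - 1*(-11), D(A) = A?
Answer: -413594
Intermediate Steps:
g(B, E) = 13 + B (g(B, E) = 2 + (B - 1*(-11)) = 2 + (B + 11) = 2 + (11 + B) = 13 + B)
p(f) = 7176 + 13*f (p(f) = (13 + 0)*(f + 552) = 13*(552 + f) = 7176 + 13*f)
z = -1365 (z = -(7176 + 13*(-447)) = -(7176 - 5811) = -1*1365 = -1365)
z - 412229 = -1365 - 412229 = -413594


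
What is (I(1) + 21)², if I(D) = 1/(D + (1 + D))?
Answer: 4096/9 ≈ 455.11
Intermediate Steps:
I(D) = 1/(1 + 2*D)
(I(1) + 21)² = (1/(1 + 2*1) + 21)² = (1/(1 + 2) + 21)² = (1/3 + 21)² = (⅓ + 21)² = (64/3)² = 4096/9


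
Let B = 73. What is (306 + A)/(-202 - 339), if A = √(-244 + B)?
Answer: -306/541 - 3*I*√19/541 ≈ -0.56562 - 0.024171*I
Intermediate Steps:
A = 3*I*√19 (A = √(-244 + 73) = √(-171) = 3*I*√19 ≈ 13.077*I)
(306 + A)/(-202 - 339) = (306 + 3*I*√19)/(-202 - 339) = (306 + 3*I*√19)/(-541) = (306 + 3*I*√19)*(-1/541) = -306/541 - 3*I*√19/541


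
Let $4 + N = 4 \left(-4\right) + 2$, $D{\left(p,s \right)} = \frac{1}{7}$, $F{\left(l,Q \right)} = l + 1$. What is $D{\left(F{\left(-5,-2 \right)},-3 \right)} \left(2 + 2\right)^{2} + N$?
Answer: $- \frac{110}{7} \approx -15.714$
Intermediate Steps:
$F{\left(l,Q \right)} = 1 + l$
$D{\left(p,s \right)} = \frac{1}{7}$
$N = -18$ ($N = -4 + \left(4 \left(-4\right) + 2\right) = -4 + \left(-16 + 2\right) = -4 - 14 = -18$)
$D{\left(F{\left(-5,-2 \right)},-3 \right)} \left(2 + 2\right)^{2} + N = \frac{\left(2 + 2\right)^{2}}{7} - 18 = \frac{4^{2}}{7} - 18 = \frac{1}{7} \cdot 16 - 18 = \frac{16}{7} - 18 = - \frac{110}{7}$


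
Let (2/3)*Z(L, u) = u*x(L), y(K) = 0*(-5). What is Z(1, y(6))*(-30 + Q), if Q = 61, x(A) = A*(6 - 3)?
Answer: 0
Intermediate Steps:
x(A) = 3*A (x(A) = A*3 = 3*A)
y(K) = 0
Z(L, u) = 9*L*u/2 (Z(L, u) = 3*(u*(3*L))/2 = 3*(3*L*u)/2 = 9*L*u/2)
Z(1, y(6))*(-30 + Q) = ((9/2)*1*0)*(-30 + 61) = 0*31 = 0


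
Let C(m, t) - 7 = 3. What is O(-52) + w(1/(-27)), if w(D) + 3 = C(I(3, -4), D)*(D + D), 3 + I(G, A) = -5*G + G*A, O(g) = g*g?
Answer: 72907/27 ≈ 2700.3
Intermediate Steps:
O(g) = g**2
I(G, A) = -3 - 5*G + A*G (I(G, A) = -3 + (-5*G + G*A) = -3 + (-5*G + A*G) = -3 - 5*G + A*G)
C(m, t) = 10 (C(m, t) = 7 + 3 = 10)
w(D) = -3 + 20*D (w(D) = -3 + 10*(D + D) = -3 + 10*(2*D) = -3 + 20*D)
O(-52) + w(1/(-27)) = (-52)**2 + (-3 + 20/(-27)) = 2704 + (-3 + 20*(-1/27)) = 2704 + (-3 - 20/27) = 2704 - 101/27 = 72907/27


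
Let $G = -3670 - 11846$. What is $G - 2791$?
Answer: $-18307$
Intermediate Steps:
$G = -15516$
$G - 2791 = -15516 - 2791 = -18307$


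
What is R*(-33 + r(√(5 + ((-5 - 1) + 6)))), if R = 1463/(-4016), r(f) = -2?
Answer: 51205/4016 ≈ 12.750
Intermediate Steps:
R = -1463/4016 (R = 1463*(-1/4016) = -1463/4016 ≈ -0.36429)
R*(-33 + r(√(5 + ((-5 - 1) + 6)))) = -1463*(-33 - 2)/4016 = -1463/4016*(-35) = 51205/4016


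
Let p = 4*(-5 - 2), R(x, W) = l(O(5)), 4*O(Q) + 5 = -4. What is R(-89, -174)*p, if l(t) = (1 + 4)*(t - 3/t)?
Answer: 385/3 ≈ 128.33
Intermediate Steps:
O(Q) = -9/4 (O(Q) = -5/4 + (¼)*(-4) = -5/4 - 1 = -9/4)
l(t) = -15/t + 5*t (l(t) = 5*(t - 3/t) = -15/t + 5*t)
R(x, W) = -55/12 (R(x, W) = -15/(-9/4) + 5*(-9/4) = -15*(-4/9) - 45/4 = 20/3 - 45/4 = -55/12)
p = -28 (p = 4*(-7) = -28)
R(-89, -174)*p = -55/12*(-28) = 385/3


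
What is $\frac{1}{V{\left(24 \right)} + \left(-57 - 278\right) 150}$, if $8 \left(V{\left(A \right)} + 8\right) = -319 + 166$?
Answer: $- \frac{8}{402217} \approx -1.989 \cdot 10^{-5}$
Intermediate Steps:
$V{\left(A \right)} = - \frac{217}{8}$ ($V{\left(A \right)} = -8 + \frac{-319 + 166}{8} = -8 + \frac{1}{8} \left(-153\right) = -8 - \frac{153}{8} = - \frac{217}{8}$)
$\frac{1}{V{\left(24 \right)} + \left(-57 - 278\right) 150} = \frac{1}{- \frac{217}{8} + \left(-57 - 278\right) 150} = \frac{1}{- \frac{217}{8} - 50250} = \frac{1}{- \frac{402217}{8}} = - \frac{8}{402217}$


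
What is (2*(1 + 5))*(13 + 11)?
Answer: 288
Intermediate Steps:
(2*(1 + 5))*(13 + 11) = (2*6)*24 = 12*24 = 288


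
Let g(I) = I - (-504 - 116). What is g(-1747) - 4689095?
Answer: -4690222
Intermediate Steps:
g(I) = 620 + I (g(I) = I - 1*(-620) = I + 620 = 620 + I)
g(-1747) - 4689095 = (620 - 1747) - 4689095 = -1127 - 4689095 = -4690222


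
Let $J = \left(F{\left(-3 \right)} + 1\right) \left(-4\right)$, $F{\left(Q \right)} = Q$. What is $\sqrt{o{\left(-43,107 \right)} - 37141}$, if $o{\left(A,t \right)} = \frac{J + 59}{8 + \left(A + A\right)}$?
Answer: $\frac{i \sqrt{225971070}}{78} \approx 192.72 i$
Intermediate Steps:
$J = 8$ ($J = \left(-3 + 1\right) \left(-4\right) = \left(-2\right) \left(-4\right) = 8$)
$o{\left(A,t \right)} = \frac{67}{8 + 2 A}$ ($o{\left(A,t \right)} = \frac{8 + 59}{8 + \left(A + A\right)} = \frac{67}{8 + 2 A}$)
$\sqrt{o{\left(-43,107 \right)} - 37141} = \sqrt{\frac{67}{2 \left(4 - 43\right)} - 37141} = \sqrt{\frac{67}{2 \left(-39\right)} - 37141} = \sqrt{\frac{67}{2} \left(- \frac{1}{39}\right) - 37141} = \sqrt{- \frac{67}{78} - 37141} = \sqrt{- \frac{2897065}{78}} = \frac{i \sqrt{225971070}}{78}$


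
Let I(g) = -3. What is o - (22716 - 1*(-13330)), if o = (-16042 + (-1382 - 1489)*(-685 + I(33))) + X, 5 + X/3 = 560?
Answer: 1924825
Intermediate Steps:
X = 1665 (X = -15 + 3*560 = -15 + 1680 = 1665)
o = 1960871 (o = (-16042 + (-1382 - 1489)*(-685 - 3)) + 1665 = (-16042 - 2871*(-688)) + 1665 = (-16042 + 1975248) + 1665 = 1959206 + 1665 = 1960871)
o - (22716 - 1*(-13330)) = 1960871 - (22716 - 1*(-13330)) = 1960871 - (22716 + 13330) = 1960871 - 1*36046 = 1960871 - 36046 = 1924825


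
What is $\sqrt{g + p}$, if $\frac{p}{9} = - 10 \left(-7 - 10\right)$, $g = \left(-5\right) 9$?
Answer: $3 \sqrt{165} \approx 38.536$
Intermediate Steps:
$g = -45$
$p = 1530$ ($p = 9 \left(- 10 \left(-7 - 10\right)\right) = 9 \left(\left(-10\right) \left(-17\right)\right) = 9 \cdot 170 = 1530$)
$\sqrt{g + p} = \sqrt{-45 + 1530} = \sqrt{1485} = 3 \sqrt{165}$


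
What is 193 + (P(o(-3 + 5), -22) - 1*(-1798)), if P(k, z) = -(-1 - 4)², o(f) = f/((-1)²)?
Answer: 1966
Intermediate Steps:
o(f) = f (o(f) = f/1 = f*1 = f)
P(k, z) = -25 (P(k, z) = -1*(-5)² = -1*25 = -25)
193 + (P(o(-3 + 5), -22) - 1*(-1798)) = 193 + (-25 - 1*(-1798)) = 193 + (-25 + 1798) = 193 + 1773 = 1966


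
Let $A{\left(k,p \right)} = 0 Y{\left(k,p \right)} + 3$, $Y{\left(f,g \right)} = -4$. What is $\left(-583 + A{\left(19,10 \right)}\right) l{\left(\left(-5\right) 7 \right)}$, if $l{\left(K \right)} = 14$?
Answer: $-8120$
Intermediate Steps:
$A{\left(k,p \right)} = 3$ ($A{\left(k,p \right)} = 0 \left(-4\right) + 3 = 0 + 3 = 3$)
$\left(-583 + A{\left(19,10 \right)}\right) l{\left(\left(-5\right) 7 \right)} = \left(-583 + 3\right) 14 = \left(-580\right) 14 = -8120$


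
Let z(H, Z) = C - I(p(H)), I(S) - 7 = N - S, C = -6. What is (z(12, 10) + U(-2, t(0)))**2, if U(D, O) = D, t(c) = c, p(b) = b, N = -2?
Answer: 1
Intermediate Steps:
I(S) = 5 - S (I(S) = 7 + (-2 - S) = 5 - S)
z(H, Z) = -11 + H (z(H, Z) = -6 - (5 - H) = -6 + (-5 + H) = -11 + H)
(z(12, 10) + U(-2, t(0)))**2 = ((-11 + 12) - 2)**2 = (1 - 2)**2 = (-1)**2 = 1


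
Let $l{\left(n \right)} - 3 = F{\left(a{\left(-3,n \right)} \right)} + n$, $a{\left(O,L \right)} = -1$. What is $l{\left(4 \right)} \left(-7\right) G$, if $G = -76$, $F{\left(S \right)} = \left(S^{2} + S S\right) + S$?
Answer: $4256$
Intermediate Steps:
$F{\left(S \right)} = S + 2 S^{2}$ ($F{\left(S \right)} = \left(S^{2} + S^{2}\right) + S = 2 S^{2} + S = S + 2 S^{2}$)
$l{\left(n \right)} = 4 + n$ ($l{\left(n \right)} = 3 - \left(1 - 2 - n\right) = 3 + \left(- (1 - 2) + n\right) = 3 + \left(\left(-1\right) \left(-1\right) + n\right) = 3 + \left(1 + n\right) = 4 + n$)
$l{\left(4 \right)} \left(-7\right) G = \left(4 + 4\right) \left(-7\right) \left(-76\right) = 8 \left(-7\right) \left(-76\right) = \left(-56\right) \left(-76\right) = 4256$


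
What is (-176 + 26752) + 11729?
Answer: 38305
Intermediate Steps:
(-176 + 26752) + 11729 = 26576 + 11729 = 38305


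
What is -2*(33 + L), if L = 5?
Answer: -76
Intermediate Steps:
-2*(33 + L) = -2*(33 + 5) = -2*38 = -76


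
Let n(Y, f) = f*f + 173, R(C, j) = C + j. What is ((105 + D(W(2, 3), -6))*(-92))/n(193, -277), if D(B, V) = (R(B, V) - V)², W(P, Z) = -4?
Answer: -5566/38451 ≈ -0.14476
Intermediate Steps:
n(Y, f) = 173 + f² (n(Y, f) = f² + 173 = 173 + f²)
D(B, V) = B² (D(B, V) = ((B + V) - V)² = B²)
((105 + D(W(2, 3), -6))*(-92))/n(193, -277) = ((105 + (-4)²)*(-92))/(173 + (-277)²) = ((105 + 16)*(-92))/(173 + 76729) = (121*(-92))/76902 = -11132*1/76902 = -5566/38451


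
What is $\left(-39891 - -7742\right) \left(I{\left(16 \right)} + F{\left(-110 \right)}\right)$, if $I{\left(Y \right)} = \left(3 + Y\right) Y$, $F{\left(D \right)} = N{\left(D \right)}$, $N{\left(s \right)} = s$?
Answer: $-6236906$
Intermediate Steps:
$F{\left(D \right)} = D$
$I{\left(Y \right)} = Y \left(3 + Y\right)$
$\left(-39891 - -7742\right) \left(I{\left(16 \right)} + F{\left(-110 \right)}\right) = \left(-39891 - -7742\right) \left(16 \left(3 + 16\right) - 110\right) = \left(-39891 + \left(-12927 + 20669\right)\right) \left(16 \cdot 19 - 110\right) = \left(-39891 + 7742\right) \left(304 - 110\right) = \left(-32149\right) 194 = -6236906$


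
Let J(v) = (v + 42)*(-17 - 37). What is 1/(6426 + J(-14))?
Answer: 1/4914 ≈ 0.00020350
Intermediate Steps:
J(v) = -2268 - 54*v (J(v) = (42 + v)*(-54) = -2268 - 54*v)
1/(6426 + J(-14)) = 1/(6426 + (-2268 - 54*(-14))) = 1/(6426 + (-2268 + 756)) = 1/(6426 - 1512) = 1/4914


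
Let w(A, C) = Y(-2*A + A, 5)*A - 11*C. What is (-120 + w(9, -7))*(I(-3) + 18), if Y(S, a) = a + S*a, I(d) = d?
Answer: -6045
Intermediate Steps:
w(A, C) = -11*C + A*(5 - 5*A) (w(A, C) = (5*(1 + (-2*A + A)))*A - 11*C = (5*(1 - A))*A - 11*C = (5 - 5*A)*A - 11*C = A*(5 - 5*A) - 11*C = -11*C + A*(5 - 5*A))
(-120 + w(9, -7))*(I(-3) + 18) = (-120 + (-11*(-7) - 5*9*(-1 + 9)))*(-3 + 18) = (-120 + (77 - 5*9*8))*15 = (-120 + (77 - 360))*15 = (-120 - 283)*15 = -403*15 = -6045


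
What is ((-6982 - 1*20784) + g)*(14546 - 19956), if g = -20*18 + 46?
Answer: 151912800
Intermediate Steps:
g = -314 (g = -360 + 46 = -314)
((-6982 - 1*20784) + g)*(14546 - 19956) = ((-6982 - 1*20784) - 314)*(14546 - 19956) = ((-6982 - 20784) - 314)*(-5410) = (-27766 - 314)*(-5410) = -28080*(-5410) = 151912800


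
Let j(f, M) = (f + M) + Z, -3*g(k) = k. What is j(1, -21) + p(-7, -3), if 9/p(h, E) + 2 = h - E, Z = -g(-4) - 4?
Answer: -161/6 ≈ -26.833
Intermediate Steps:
g(k) = -k/3
Z = -16/3 (Z = -(-1)*(-4)/3 - 4 = -1*4/3 - 4 = -4/3 - 4 = -16/3 ≈ -5.3333)
p(h, E) = 9/(-2 + h - E) (p(h, E) = 9/(-2 + (h - E)) = 9/(-2 + h - E))
j(f, M) = -16/3 + M + f (j(f, M) = (f + M) - 16/3 = (M + f) - 16/3 = -16/3 + M + f)
j(1, -21) + p(-7, -3) = (-16/3 - 21 + 1) + 9/(-2 - 7 - 1*(-3)) = -76/3 + 9/(-2 - 7 + 3) = -76/3 + 9/(-6) = -76/3 + 9*(-⅙) = -76/3 - 3/2 = -161/6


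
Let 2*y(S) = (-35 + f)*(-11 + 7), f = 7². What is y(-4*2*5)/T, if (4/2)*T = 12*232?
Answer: -7/348 ≈ -0.020115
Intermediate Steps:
f = 49
y(S) = -28 (y(S) = ((-35 + 49)*(-11 + 7))/2 = (14*(-4))/2 = (½)*(-56) = -28)
T = 1392 (T = (12*232)/2 = (½)*2784 = 1392)
y(-4*2*5)/T = -28/1392 = -28*1/1392 = -7/348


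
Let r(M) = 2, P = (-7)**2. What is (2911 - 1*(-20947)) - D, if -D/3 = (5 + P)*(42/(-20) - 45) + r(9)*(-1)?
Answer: 81109/5 ≈ 16222.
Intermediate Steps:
P = 49
D = 38181/5 (D = -3*((5 + 49)*(42/(-20) - 45) + 2*(-1)) = -3*(54*(42*(-1/20) - 45) - 2) = -3*(54*(-21/10 - 45) - 2) = -3*(54*(-471/10) - 2) = -3*(-12717/5 - 2) = -3*(-12727/5) = 38181/5 ≈ 7636.2)
(2911 - 1*(-20947)) - D = (2911 - 1*(-20947)) - 1*38181/5 = (2911 + 20947) - 38181/5 = 23858 - 38181/5 = 81109/5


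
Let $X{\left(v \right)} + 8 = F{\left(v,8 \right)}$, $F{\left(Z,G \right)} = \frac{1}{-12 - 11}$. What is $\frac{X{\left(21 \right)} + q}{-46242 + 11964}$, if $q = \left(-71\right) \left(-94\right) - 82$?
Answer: $- \frac{50477}{262798} \approx -0.19208$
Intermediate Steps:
$F{\left(Z,G \right)} = - \frac{1}{23}$ ($F{\left(Z,G \right)} = \frac{1}{-23} = - \frac{1}{23}$)
$X{\left(v \right)} = - \frac{185}{23}$ ($X{\left(v \right)} = -8 - \frac{1}{23} = - \frac{185}{23}$)
$q = 6592$ ($q = 6674 - 82 = 6592$)
$\frac{X{\left(21 \right)} + q}{-46242 + 11964} = \frac{- \frac{185}{23} + 6592}{-46242 + 11964} = \frac{151431}{23 \left(-34278\right)} = \frac{151431}{23} \left(- \frac{1}{34278}\right) = - \frac{50477}{262798}$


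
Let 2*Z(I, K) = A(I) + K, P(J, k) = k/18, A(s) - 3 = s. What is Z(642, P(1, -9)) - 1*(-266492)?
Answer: 1067257/4 ≈ 2.6681e+5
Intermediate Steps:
A(s) = 3 + s
P(J, k) = k/18 (P(J, k) = k*(1/18) = k/18)
Z(I, K) = 3/2 + I/2 + K/2 (Z(I, K) = ((3 + I) + K)/2 = (3 + I + K)/2 = 3/2 + I/2 + K/2)
Z(642, P(1, -9)) - 1*(-266492) = (3/2 + (½)*642 + ((1/18)*(-9))/2) - 1*(-266492) = (3/2 + 321 + (½)*(-½)) + 266492 = (3/2 + 321 - ¼) + 266492 = 1289/4 + 266492 = 1067257/4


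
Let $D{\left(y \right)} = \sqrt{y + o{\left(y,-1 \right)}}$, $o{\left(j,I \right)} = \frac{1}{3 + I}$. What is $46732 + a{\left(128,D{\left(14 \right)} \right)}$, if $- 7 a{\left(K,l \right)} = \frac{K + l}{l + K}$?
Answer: $\frac{327123}{7} \approx 46732.0$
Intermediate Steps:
$D{\left(y \right)} = \sqrt{\frac{1}{2} + y}$ ($D{\left(y \right)} = \sqrt{y + \frac{1}{3 - 1}} = \sqrt{y + \frac{1}{2}} = \sqrt{\frac{1}{2} + y}$)
$a{\left(K,l \right)} = - \frac{1}{7}$ ($a{\left(K,l \right)} = - \frac{\left(K + l\right) \frac{1}{l + K}}{7} = - \frac{\left(K + l\right) \frac{1}{K + l}}{7} = \left(- \frac{1}{7}\right) 1 = - \frac{1}{7}$)
$46732 + a{\left(128,D{\left(14 \right)} \right)} = 46732 - \frac{1}{7} = \frac{327123}{7}$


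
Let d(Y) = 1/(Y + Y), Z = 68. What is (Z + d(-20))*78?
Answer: 106041/20 ≈ 5302.0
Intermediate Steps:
d(Y) = 1/(2*Y)
(Z + d(-20))*78 = (68 + (½)/(-20))*78 = (68 + (½)*(-1/20))*78 = (68 - 1/40)*78 = (2719/40)*78 = 106041/20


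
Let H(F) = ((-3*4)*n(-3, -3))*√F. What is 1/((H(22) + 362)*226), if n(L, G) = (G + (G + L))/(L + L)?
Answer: 181/14002508 + 9*√22/14002508 ≈ 1.5941e-5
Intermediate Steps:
n(L, G) = (L + 2*G)/(2*L) (n(L, G) = (L + 2*G)/((2*L)) = (L + 2*G)*(1/(2*L)) = (L + 2*G)/(2*L))
H(F) = -18*√F (H(F) = ((-3*4)*((-3 + (½)*(-3))/(-3)))*√F = (-(-4)*(-3 - 3/2))*√F = (-(-4)*(-9)/2)*√F = (-12*3/2)*√F = -18*√F)
1/((H(22) + 362)*226) = 1/((-18*√22 + 362)*226) = 1/((362 - 18*√22)*226) = 1/(81812 - 4068*√22)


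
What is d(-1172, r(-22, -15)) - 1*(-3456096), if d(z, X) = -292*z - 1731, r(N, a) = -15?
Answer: 3796589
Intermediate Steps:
d(z, X) = -1731 - 292*z
d(-1172, r(-22, -15)) - 1*(-3456096) = (-1731 - 292*(-1172)) - 1*(-3456096) = (-1731 + 342224) + 3456096 = 340493 + 3456096 = 3796589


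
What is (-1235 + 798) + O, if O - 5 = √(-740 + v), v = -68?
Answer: -432 + 2*I*√202 ≈ -432.0 + 28.425*I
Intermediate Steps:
O = 5 + 2*I*√202 (O = 5 + √(-740 - 68) = 5 + √(-808) = 5 + 2*I*√202 ≈ 5.0 + 28.425*I)
(-1235 + 798) + O = (-1235 + 798) + (5 + 2*I*√202) = -437 + (5 + 2*I*√202) = -432 + 2*I*√202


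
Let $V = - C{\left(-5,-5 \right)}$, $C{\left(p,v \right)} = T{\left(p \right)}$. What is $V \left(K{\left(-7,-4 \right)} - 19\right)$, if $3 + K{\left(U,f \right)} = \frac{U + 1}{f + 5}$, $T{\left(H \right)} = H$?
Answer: $-140$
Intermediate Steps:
$C{\left(p,v \right)} = p$
$V = 5$ ($V = \left(-1\right) \left(-5\right) = 5$)
$K{\left(U,f \right)} = -3 + \frac{1 + U}{5 + f}$ ($K{\left(U,f \right)} = -3 + \frac{U + 1}{f + 5} = -3 + \frac{1 + U}{5 + f}$)
$V \left(K{\left(-7,-4 \right)} - 19\right) = 5 \left(\frac{-14 - 7 - -12}{5 - 4} - 19\right) = 5 \left(\frac{-14 - 7 + 12}{1} - 19\right) = 5 \left(1 \left(-9\right) - 19\right) = 5 \left(-9 - 19\right) = 5 \left(-28\right) = -140$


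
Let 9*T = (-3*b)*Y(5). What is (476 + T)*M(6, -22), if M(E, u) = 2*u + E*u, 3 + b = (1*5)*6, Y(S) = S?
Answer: -75856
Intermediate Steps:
b = 27 (b = -3 + (1*5)*6 = -3 + 5*6 = -3 + 30 = 27)
T = -45 (T = (-3*27*5)/9 = (-81*5)/9 = (⅑)*(-405) = -45)
(476 + T)*M(6, -22) = (476 - 45)*(-22*(2 + 6)) = 431*(-22*8) = 431*(-176) = -75856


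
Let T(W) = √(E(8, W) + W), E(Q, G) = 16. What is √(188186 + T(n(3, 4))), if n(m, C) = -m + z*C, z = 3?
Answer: √188191 ≈ 433.81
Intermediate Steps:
n(m, C) = -m + 3*C
T(W) = √(16 + W)
√(188186 + T(n(3, 4))) = √(188186 + √(16 + (-1*3 + 3*4))) = √(188186 + √(16 + (-3 + 12))) = √(188186 + √(16 + 9)) = √(188186 + √25) = √(188186 + 5) = √188191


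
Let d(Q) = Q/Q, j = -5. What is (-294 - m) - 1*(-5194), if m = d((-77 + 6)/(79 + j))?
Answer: 4899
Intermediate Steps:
d(Q) = 1
m = 1
(-294 - m) - 1*(-5194) = (-294 - 1*1) - 1*(-5194) = (-294 - 1) + 5194 = -295 + 5194 = 4899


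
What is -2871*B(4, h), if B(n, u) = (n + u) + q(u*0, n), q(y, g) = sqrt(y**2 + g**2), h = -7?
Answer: -2871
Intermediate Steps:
q(y, g) = sqrt(g**2 + y**2)
B(n, u) = n + u + sqrt(n**2) (B(n, u) = (n + u) + sqrt(n**2 + (u*0)**2) = (n + u) + sqrt(n**2 + 0**2) = (n + u) + sqrt(n**2 + 0) = (n + u) + sqrt(n**2) = n + u + sqrt(n**2))
-2871*B(4, h) = -2871*(4 - 7 + sqrt(4**2)) = -2871*(4 - 7 + sqrt(16)) = -2871*(4 - 7 + 4) = -2871*1 = -2871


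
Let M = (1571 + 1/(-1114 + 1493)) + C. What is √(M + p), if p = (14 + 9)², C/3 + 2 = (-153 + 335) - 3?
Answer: 35*√308506/379 ≈ 51.293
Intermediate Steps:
C = 531 (C = -6 + 3*((-153 + 335) - 3) = -6 + 3*(182 - 3) = -6 + 3*179 = -6 + 537 = 531)
p = 529 (p = 23² = 529)
M = 796659/379 (M = (1571 + 1/(-1114 + 1493)) + 531 = (1571 + 1/379) + 531 = 595410/379 + 531 = 796659/379 ≈ 2102.0)
√(M + p) = √(796659/379 + 529) = √(997150/379) = 35*√308506/379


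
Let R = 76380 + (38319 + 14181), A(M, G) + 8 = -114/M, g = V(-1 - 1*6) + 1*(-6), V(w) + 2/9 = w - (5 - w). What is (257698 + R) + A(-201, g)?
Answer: 25900228/67 ≈ 3.8657e+5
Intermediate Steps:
V(w) = -47/9 + 2*w (V(w) = -2/9 + (w - (5 - w)) = -2/9 + (w + (-5 + w)) = -2/9 + (-5 + 2*w) = -47/9 + 2*w)
g = -227/9 (g = (-47/9 + 2*(-1 - 1*6)) + 1*(-6) = (-47/9 + 2*(-1 - 6)) - 6 = (-47/9 + 2*(-7)) - 6 = (-47/9 - 14) - 6 = -173/9 - 6 = -227/9 ≈ -25.222)
A(M, G) = -8 - 114/M
R = 128880 (R = 76380 + 52500 = 128880)
(257698 + R) + A(-201, g) = (257698 + 128880) + (-8 - 114/(-201)) = 386578 + (-8 - 114*(-1/201)) = 386578 + (-8 + 38/67) = 386578 - 498/67 = 25900228/67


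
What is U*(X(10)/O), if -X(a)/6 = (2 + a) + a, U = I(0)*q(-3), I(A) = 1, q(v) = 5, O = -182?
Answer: 330/91 ≈ 3.6264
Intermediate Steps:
U = 5 (U = 1*5 = 5)
X(a) = -12 - 12*a (X(a) = -6*((2 + a) + a) = -6*(2 + 2*a) = -12 - 12*a)
U*(X(10)/O) = 5*((-12 - 12*10)/(-182)) = 5*((-12 - 120)*(-1/182)) = 5*(-132*(-1/182)) = 5*(66/91) = 330/91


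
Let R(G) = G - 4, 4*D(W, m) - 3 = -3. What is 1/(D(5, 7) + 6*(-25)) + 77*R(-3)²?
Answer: 565949/150 ≈ 3773.0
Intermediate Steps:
D(W, m) = 0 (D(W, m) = ¾ + (¼)*(-3) = ¾ - ¾ = 0)
R(G) = -4 + G
1/(D(5, 7) + 6*(-25)) + 77*R(-3)² = 1/(0 + 6*(-25)) + 77*(-4 - 3)² = 1/(0 - 150) + 77*(-7)² = 1/(-150) + 77*49 = -1/150 + 3773 = 565949/150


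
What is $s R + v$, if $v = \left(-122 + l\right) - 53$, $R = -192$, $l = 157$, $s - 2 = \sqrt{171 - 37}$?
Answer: $-402 - 192 \sqrt{134} \approx -2624.6$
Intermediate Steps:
$s = 2 + \sqrt{134}$ ($s = 2 + \sqrt{171 - 37} = 2 + \sqrt{134} \approx 13.576$)
$v = -18$ ($v = \left(-122 + 157\right) - 53 = 35 - 53 = -18$)
$s R + v = \left(2 + \sqrt{134}\right) \left(-192\right) - 18 = \left(-384 - 192 \sqrt{134}\right) - 18 = -402 - 192 \sqrt{134}$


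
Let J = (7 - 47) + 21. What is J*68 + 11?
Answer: -1281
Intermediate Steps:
J = -19 (J = -40 + 21 = -19)
J*68 + 11 = -19*68 + 11 = -1292 + 11 = -1281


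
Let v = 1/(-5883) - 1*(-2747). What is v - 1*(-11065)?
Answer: 81255995/5883 ≈ 13812.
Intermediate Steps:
v = 16160600/5883 (v = -1/5883 + 2747 = 16160600/5883 ≈ 2747.0)
v - 1*(-11065) = 16160600/5883 - 1*(-11065) = 16160600/5883 + 11065 = 81255995/5883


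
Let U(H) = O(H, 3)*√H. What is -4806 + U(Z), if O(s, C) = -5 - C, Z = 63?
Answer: -4806 - 24*√7 ≈ -4869.5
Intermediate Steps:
U(H) = -8*√H (U(H) = (-5 - 1*3)*√H = (-5 - 3)*√H = -8*√H)
-4806 + U(Z) = -4806 - 24*√7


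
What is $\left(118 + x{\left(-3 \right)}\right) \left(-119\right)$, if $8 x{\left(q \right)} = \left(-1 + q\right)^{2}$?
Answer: $-14280$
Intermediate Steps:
$x{\left(q \right)} = \frac{\left(-1 + q\right)^{2}}{8}$
$\left(118 + x{\left(-3 \right)}\right) \left(-119\right) = \left(118 + \frac{\left(-1 - 3\right)^{2}}{8}\right) \left(-119\right) = \left(118 + \frac{\left(-4\right)^{2}}{8}\right) \left(-119\right) = \left(118 + \frac{1}{8} \cdot 16\right) \left(-119\right) = \left(118 + 2\right) \left(-119\right) = 120 \left(-119\right) = -14280$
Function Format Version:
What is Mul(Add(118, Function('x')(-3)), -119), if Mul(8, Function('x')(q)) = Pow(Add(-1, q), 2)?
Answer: -14280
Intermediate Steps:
Function('x')(q) = Mul(Rational(1, 8), Pow(Add(-1, q), 2))
Mul(Add(118, Function('x')(-3)), -119) = Mul(Add(118, Mul(Rational(1, 8), Pow(Add(-1, -3), 2))), -119) = Mul(Add(118, Mul(Rational(1, 8), Pow(-4, 2))), -119) = Mul(Add(118, Mul(Rational(1, 8), 16)), -119) = Mul(Add(118, 2), -119) = Mul(120, -119) = -14280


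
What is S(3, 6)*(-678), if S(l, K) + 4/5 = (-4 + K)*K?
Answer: -37968/5 ≈ -7593.6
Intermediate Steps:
S(l, K) = -4/5 + K*(-4 + K) (S(l, K) = -4/5 + (-4 + K)*K = -4/5 + K*(-4 + K))
S(3, 6)*(-678) = (-4/5 + 6**2 - 4*6)*(-678) = (-4/5 + 36 - 24)*(-678) = (56/5)*(-678) = -37968/5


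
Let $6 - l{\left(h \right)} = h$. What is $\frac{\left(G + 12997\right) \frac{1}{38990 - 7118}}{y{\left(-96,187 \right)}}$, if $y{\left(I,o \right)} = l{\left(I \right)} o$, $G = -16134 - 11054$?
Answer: $- \frac{14191}{607926528} \approx -2.3343 \cdot 10^{-5}$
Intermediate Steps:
$l{\left(h \right)} = 6 - h$
$G = -27188$
$y{\left(I,o \right)} = o \left(6 - I\right)$ ($y{\left(I,o \right)} = \left(6 - I\right) o = o \left(6 - I\right)$)
$\frac{\left(G + 12997\right) \frac{1}{38990 - 7118}}{y{\left(-96,187 \right)}} = \frac{\left(-27188 + 12997\right) \frac{1}{38990 - 7118}}{187 \left(6 - -96\right)} = \frac{\left(-14191\right) \frac{1}{31872}}{187 \left(6 + 96\right)} = \frac{\left(-14191\right) \frac{1}{31872}}{187 \cdot 102} = - \frac{14191}{31872 \cdot 19074} = \left(- \frac{14191}{31872}\right) \frac{1}{19074} = - \frac{14191}{607926528}$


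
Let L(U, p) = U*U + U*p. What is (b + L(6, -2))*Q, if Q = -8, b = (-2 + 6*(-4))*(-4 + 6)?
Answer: 224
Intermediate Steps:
L(U, p) = U² + U*p
b = -52 (b = (-2 - 24)*2 = -26*2 = -52)
(b + L(6, -2))*Q = (-52 + 6*(6 - 2))*(-8) = (-52 + 6*4)*(-8) = (-52 + 24)*(-8) = -28*(-8) = 224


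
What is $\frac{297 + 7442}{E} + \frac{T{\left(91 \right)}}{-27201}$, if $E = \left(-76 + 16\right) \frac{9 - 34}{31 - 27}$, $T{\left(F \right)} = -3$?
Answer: $\frac{70169888}{3400125} \approx 20.637$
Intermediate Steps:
$E = 375$ ($E = - 60 \left(- \frac{25}{4}\right) = - 60 \left(\left(-25\right) \frac{1}{4}\right) = \left(-60\right) \left(- \frac{25}{4}\right) = 375$)
$\frac{297 + 7442}{E} + \frac{T{\left(91 \right)}}{-27201} = \frac{297 + 7442}{375} - \frac{3}{-27201} = 7739 \cdot \frac{1}{375} - - \frac{1}{9067} = \frac{7739}{375} + \frac{1}{9067} = \frac{70169888}{3400125}$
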